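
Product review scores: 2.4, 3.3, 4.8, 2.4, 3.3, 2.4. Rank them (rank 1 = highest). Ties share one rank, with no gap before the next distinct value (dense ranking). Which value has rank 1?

Sorted (descending): 4.8, 3.3, 3.3, 2.4, 2.4, 2.4
The 2 values of 3.3 share dense rank 2.
The 3 values of 2.4 share dense rank 3.
Remaining distinct values take the next consecutive integers.
Rank 1 → value 4.8.

4.8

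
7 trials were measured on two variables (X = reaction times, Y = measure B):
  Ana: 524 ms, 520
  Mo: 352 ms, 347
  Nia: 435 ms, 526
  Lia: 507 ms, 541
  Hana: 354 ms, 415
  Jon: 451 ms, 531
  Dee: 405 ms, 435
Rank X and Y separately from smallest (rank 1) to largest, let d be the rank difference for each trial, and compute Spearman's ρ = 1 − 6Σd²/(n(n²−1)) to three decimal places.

0.786

Ranks of variable 1: 7, 1, 4, 6, 2, 5, 3
Ranks of variable 2: 4, 1, 5, 7, 2, 6, 3
d = r₁ − r₂: 3, 0, -1, -1, 0, -1, 0
d²: 9, 0, 1, 1, 0, 1, 0; Σd² = 12
ρ = 1 − 6·12/(7·48) = 1 − 72/336 = 0.786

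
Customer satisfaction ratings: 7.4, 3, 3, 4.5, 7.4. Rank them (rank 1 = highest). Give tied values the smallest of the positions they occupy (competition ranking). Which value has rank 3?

Sorted (descending): 7.4, 7.4, 4.5, 3, 3
The 2 values of 7.4 occupy positions 1–2 → each gets rank 1.
The 2 values of 3 occupy positions 4–5 → each gets rank 4.
Rank 3 → value 4.5.

4.5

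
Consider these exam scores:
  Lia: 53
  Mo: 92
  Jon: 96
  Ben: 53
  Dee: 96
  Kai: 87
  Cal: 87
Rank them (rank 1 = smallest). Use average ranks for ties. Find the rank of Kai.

Sorted (ascending): 53, 53, 87, 87, 92, 96, 96
The 2 values of 53 occupy positions 1–2 → average rank (1+2)/2 = 1.5.
The 2 values of 87 occupy positions 3–4 → average rank (3+4)/2 = 3.5.
The 2 values of 96 occupy positions 6–7 → average rank (6+7)/2 = 6.5.
Kai has value 87 → rank 3.5.

3.5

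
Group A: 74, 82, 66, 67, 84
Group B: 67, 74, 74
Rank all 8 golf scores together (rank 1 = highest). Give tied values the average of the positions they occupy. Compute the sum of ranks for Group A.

Sorted (descending): 84, 82, 74, 74, 74, 67, 67, 66
The 3 values of 74 occupy positions 3–5 → average rank 4.
The 2 values of 67 occupy positions 6–7 → average rank (6+7)/2 = 6.5.
Group A values → pooled ranks: 74→4, 82→2, 66→8, 67→6.5, 84→1
Rank sum = 4 + 2 + 8 + 6.5 + 1 = 21.5

21.5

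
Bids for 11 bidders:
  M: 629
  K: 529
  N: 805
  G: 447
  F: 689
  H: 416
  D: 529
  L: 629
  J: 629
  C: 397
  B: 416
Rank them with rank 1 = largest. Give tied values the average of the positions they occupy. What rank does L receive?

Sorted (descending): 805, 689, 629, 629, 629, 529, 529, 447, 416, 416, 397
The 3 values of 629 occupy positions 3–5 → average rank 4.
The 2 values of 529 occupy positions 6–7 → average rank (6+7)/2 = 6.5.
The 2 values of 416 occupy positions 9–10 → average rank (9+10)/2 = 9.5.
L has value 629 → rank 4.

4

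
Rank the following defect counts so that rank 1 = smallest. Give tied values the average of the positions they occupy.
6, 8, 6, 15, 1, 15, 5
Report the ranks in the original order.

3.5, 5, 3.5, 6.5, 1, 6.5, 2

Sorted (ascending): 1, 5, 6, 6, 8, 15, 15
The 2 values of 6 occupy positions 3–4 → average rank (3+4)/2 = 3.5.
The 2 values of 15 occupy positions 6–7 → average rank (6+7)/2 = 6.5.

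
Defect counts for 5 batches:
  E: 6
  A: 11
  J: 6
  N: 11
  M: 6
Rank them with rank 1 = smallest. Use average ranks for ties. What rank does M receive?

Sorted (ascending): 6, 6, 6, 11, 11
The 3 values of 6 occupy positions 1–3 → average rank 2.
The 2 values of 11 occupy positions 4–5 → average rank (4+5)/2 = 4.5.
M has value 6 → rank 2.

2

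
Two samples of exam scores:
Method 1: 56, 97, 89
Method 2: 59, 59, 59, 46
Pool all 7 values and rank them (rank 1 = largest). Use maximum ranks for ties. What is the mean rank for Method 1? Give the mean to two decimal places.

Sorted (descending): 97, 89, 59, 59, 59, 56, 46
The 3 values of 59 occupy positions 3–5 → each gets rank 5.
Method 1 values → pooled ranks: 56→6, 97→1, 89→2
Mean rank = (6 + 1 + 2) / 3 = 3.00

3.00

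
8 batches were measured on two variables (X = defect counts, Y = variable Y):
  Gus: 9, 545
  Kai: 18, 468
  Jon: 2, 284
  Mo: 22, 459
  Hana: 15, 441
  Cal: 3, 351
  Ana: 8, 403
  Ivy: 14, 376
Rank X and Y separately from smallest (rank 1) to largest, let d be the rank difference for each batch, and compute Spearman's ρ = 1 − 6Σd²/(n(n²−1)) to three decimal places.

0.690

Ranks of variable 1: 4, 7, 1, 8, 6, 2, 3, 5
Ranks of variable 2: 8, 7, 1, 6, 5, 2, 4, 3
d = r₁ − r₂: -4, 0, 0, 2, 1, 0, -1, 2
d²: 16, 0, 0, 4, 1, 0, 1, 4; Σd² = 26
ρ = 1 − 6·26/(8·63) = 1 − 156/504 = 0.690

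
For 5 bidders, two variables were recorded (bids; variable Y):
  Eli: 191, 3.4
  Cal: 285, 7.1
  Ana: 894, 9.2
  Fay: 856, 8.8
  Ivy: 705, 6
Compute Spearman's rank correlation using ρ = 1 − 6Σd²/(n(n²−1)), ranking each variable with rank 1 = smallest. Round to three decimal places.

Ranks of variable 1: 1, 2, 5, 4, 3
Ranks of variable 2: 1, 3, 5, 4, 2
d = r₁ − r₂: 0, -1, 0, 0, 1
d²: 0, 1, 0, 0, 1; Σd² = 2
ρ = 1 − 6·2/(5·24) = 1 − 12/120 = 0.900

0.900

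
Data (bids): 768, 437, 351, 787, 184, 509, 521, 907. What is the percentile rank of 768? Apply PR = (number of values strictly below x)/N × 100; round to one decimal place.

62.5

N = 8.
Strictly below 768: 5. Equal to 768: 1.
PR = 5/8 × 100 = 62.5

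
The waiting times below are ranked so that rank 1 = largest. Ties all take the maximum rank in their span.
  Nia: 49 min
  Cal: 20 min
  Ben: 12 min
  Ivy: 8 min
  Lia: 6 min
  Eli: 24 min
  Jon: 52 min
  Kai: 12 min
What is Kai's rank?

6

Sorted (descending): 52, 49, 24, 20, 12, 12, 8, 6
The 2 values of 12 occupy positions 5–6 → each gets rank 6.
Kai has value 12 min → rank 6.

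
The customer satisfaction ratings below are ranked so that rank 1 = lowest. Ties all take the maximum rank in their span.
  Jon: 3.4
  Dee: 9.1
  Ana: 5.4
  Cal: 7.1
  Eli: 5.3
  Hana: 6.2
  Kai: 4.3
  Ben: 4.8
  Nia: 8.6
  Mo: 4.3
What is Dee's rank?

Sorted (ascending): 3.4, 4.3, 4.3, 4.8, 5.3, 5.4, 6.2, 7.1, 8.6, 9.1
The 2 values of 4.3 occupy positions 2–3 → each gets rank 3.
Dee has value 9.1 → rank 10.

10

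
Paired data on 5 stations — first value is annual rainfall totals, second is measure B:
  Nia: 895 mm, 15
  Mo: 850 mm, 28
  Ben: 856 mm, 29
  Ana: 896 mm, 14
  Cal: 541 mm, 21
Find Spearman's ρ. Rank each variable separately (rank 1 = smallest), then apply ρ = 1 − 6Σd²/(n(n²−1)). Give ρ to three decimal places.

-0.600

Ranks of variable 1: 4, 2, 3, 5, 1
Ranks of variable 2: 2, 4, 5, 1, 3
d = r₁ − r₂: 2, -2, -2, 4, -2
d²: 4, 4, 4, 16, 4; Σd² = 32
ρ = 1 − 6·32/(5·24) = 1 − 192/120 = -0.600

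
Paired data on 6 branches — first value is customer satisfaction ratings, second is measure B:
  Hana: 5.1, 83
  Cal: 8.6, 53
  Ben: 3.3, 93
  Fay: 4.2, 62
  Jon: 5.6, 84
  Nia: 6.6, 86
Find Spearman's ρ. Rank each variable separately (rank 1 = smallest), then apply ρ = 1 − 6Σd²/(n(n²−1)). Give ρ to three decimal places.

Ranks of variable 1: 3, 6, 1, 2, 4, 5
Ranks of variable 2: 3, 1, 6, 2, 4, 5
d = r₁ − r₂: 0, 5, -5, 0, 0, 0
d²: 0, 25, 25, 0, 0, 0; Σd² = 50
ρ = 1 − 6·50/(6·35) = 1 − 300/210 = -0.429

-0.429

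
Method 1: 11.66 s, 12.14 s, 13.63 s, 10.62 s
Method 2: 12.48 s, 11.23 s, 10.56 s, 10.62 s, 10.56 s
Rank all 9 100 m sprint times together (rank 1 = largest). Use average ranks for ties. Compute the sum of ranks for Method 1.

Sorted (descending): 13.63, 12.48, 12.14, 11.66, 11.23, 10.62, 10.62, 10.56, 10.56
The 2 values of 10.62 occupy positions 6–7 → average rank (6+7)/2 = 6.5.
The 2 values of 10.56 occupy positions 8–9 → average rank (8+9)/2 = 8.5.
Method 1 values → pooled ranks: 11.66→4, 12.14→3, 13.63→1, 10.62→6.5
Rank sum = 4 + 3 + 1 + 6.5 = 14.5

14.5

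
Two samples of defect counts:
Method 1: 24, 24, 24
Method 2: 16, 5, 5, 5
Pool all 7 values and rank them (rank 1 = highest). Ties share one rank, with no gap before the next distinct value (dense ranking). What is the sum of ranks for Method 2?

Sorted (descending): 24, 24, 24, 16, 5, 5, 5
The 3 values of 24 share dense rank 1.
The 3 values of 5 share dense rank 3.
Remaining distinct values take the next consecutive integers.
Method 2 values → pooled ranks: 16→2, 5→3, 5→3, 5→3
Rank sum = 2 + 3 + 3 + 3 = 11

11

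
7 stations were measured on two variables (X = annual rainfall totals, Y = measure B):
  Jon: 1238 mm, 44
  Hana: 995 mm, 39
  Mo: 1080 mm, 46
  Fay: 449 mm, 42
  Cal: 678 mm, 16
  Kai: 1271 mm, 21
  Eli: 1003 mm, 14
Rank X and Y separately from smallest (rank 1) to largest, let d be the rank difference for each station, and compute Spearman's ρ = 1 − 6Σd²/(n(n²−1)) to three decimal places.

Ranks of variable 1: 6, 3, 5, 1, 2, 7, 4
Ranks of variable 2: 6, 4, 7, 5, 2, 3, 1
d = r₁ − r₂: 0, -1, -2, -4, 0, 4, 3
d²: 0, 1, 4, 16, 0, 16, 9; Σd² = 46
ρ = 1 − 6·46/(7·48) = 1 − 276/336 = 0.179

0.179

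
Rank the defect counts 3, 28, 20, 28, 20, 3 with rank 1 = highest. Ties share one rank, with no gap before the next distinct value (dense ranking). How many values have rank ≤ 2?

4

Sorted (descending): 28, 28, 20, 20, 3, 3
The 2 values of 28 share dense rank 1.
The 2 values of 20 share dense rank 2.
The 2 values of 3 share dense rank 3.
Ranks ≤ 2: {1, 1, 2, 2} → 4 values.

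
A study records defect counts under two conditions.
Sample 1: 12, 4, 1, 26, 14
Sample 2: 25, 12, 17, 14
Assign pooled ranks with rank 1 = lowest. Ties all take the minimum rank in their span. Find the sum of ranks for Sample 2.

23

Sorted (ascending): 1, 4, 12, 12, 14, 14, 17, 25, 26
The 2 values of 12 occupy positions 3–4 → each gets rank 3.
The 2 values of 14 occupy positions 5–6 → each gets rank 5.
Sample 2 values → pooled ranks: 25→8, 12→3, 17→7, 14→5
Rank sum = 8 + 3 + 7 + 5 = 23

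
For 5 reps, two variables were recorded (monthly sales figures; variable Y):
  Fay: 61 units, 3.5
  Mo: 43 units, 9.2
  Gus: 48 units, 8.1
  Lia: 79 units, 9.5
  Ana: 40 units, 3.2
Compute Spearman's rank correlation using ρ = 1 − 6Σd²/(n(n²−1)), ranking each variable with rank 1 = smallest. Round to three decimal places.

Ranks of variable 1: 4, 2, 3, 5, 1
Ranks of variable 2: 2, 4, 3, 5, 1
d = r₁ − r₂: 2, -2, 0, 0, 0
d²: 4, 4, 0, 0, 0; Σd² = 8
ρ = 1 − 6·8/(5·24) = 1 − 48/120 = 0.600

0.600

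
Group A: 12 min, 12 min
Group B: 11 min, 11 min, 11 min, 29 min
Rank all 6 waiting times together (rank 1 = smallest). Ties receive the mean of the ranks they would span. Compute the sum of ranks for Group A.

9

Sorted (ascending): 11, 11, 11, 12, 12, 29
The 3 values of 11 occupy positions 1–3 → average rank 2.
The 2 values of 12 occupy positions 4–5 → average rank (4+5)/2 = 4.5.
Group A values → pooled ranks: 12→4.5, 12→4.5
Rank sum = 4.5 + 4.5 = 9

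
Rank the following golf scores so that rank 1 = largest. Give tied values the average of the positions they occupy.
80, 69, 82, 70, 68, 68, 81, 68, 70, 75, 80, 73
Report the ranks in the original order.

Sorted (descending): 82, 81, 80, 80, 75, 73, 70, 70, 69, 68, 68, 68
The 2 values of 80 occupy positions 3–4 → average rank (3+4)/2 = 3.5.
The 2 values of 70 occupy positions 7–8 → average rank (7+8)/2 = 7.5.
The 3 values of 68 occupy positions 10–12 → average rank 11.

3.5, 9, 1, 7.5, 11, 11, 2, 11, 7.5, 5, 3.5, 6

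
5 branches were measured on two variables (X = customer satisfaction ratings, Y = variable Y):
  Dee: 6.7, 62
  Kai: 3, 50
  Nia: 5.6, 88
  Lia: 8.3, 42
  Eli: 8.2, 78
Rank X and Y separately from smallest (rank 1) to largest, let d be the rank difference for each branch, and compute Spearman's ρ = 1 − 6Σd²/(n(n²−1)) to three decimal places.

-0.300

Ranks of variable 1: 3, 1, 2, 5, 4
Ranks of variable 2: 3, 2, 5, 1, 4
d = r₁ − r₂: 0, -1, -3, 4, 0
d²: 0, 1, 9, 16, 0; Σd² = 26
ρ = 1 − 6·26/(5·24) = 1 − 156/120 = -0.300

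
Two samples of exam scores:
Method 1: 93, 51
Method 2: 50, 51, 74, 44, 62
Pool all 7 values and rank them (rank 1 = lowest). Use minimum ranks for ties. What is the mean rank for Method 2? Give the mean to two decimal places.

3.40

Sorted (ascending): 44, 50, 51, 51, 62, 74, 93
The 2 values of 51 occupy positions 3–4 → each gets rank 3.
Method 2 values → pooled ranks: 50→2, 51→3, 74→6, 44→1, 62→5
Mean rank = (2 + 3 + 6 + 1 + 5) / 5 = 3.40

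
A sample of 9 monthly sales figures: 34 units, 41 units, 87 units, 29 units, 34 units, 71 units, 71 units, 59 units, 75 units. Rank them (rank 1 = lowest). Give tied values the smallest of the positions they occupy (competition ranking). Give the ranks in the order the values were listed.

2, 4, 9, 1, 2, 6, 6, 5, 8

Sorted (ascending): 29, 34, 34, 41, 59, 71, 71, 75, 87
The 2 values of 34 occupy positions 2–3 → each gets rank 2.
The 2 values of 71 occupy positions 6–7 → each gets rank 6.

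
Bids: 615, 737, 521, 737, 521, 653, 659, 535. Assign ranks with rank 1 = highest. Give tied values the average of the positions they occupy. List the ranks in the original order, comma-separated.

Sorted (descending): 737, 737, 659, 653, 615, 535, 521, 521
The 2 values of 737 occupy positions 1–2 → average rank (1+2)/2 = 1.5.
The 2 values of 521 occupy positions 7–8 → average rank (7+8)/2 = 7.5.

5, 1.5, 7.5, 1.5, 7.5, 4, 3, 6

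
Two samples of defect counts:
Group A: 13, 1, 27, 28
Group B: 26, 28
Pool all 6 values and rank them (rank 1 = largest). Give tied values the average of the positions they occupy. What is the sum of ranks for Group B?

5.5

Sorted (descending): 28, 28, 27, 26, 13, 1
The 2 values of 28 occupy positions 1–2 → average rank (1+2)/2 = 1.5.
Group B values → pooled ranks: 26→4, 28→1.5
Rank sum = 4 + 1.5 = 5.5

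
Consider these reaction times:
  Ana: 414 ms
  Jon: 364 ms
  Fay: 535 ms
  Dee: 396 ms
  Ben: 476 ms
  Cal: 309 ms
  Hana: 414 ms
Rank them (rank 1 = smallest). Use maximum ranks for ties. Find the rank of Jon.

Sorted (ascending): 309, 364, 396, 414, 414, 476, 535
The 2 values of 414 occupy positions 4–5 → each gets rank 5.
Jon has value 364 ms → rank 2.

2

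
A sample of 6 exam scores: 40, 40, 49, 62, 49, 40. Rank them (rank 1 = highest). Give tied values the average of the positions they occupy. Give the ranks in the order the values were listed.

Sorted (descending): 62, 49, 49, 40, 40, 40
The 2 values of 49 occupy positions 2–3 → average rank (2+3)/2 = 2.5.
The 3 values of 40 occupy positions 4–6 → average rank 5.

5, 5, 2.5, 1, 2.5, 5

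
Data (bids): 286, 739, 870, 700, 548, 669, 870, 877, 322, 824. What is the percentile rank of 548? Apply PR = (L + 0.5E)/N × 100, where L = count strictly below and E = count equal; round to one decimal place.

25.0

N = 10.
Strictly below 548: 2. Equal to 548: 1.
PR = (2 + 0.5·1)/10 × 100 = 25.0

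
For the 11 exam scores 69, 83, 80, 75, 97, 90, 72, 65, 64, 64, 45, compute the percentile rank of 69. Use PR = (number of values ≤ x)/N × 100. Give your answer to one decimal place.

45.5

N = 11.
Strictly below 69: 4. Equal to 69: 1.
PR = 5/11 × 100 = 45.5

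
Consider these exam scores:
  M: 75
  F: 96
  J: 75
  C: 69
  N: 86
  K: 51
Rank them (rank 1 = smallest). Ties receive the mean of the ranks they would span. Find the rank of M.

Sorted (ascending): 51, 69, 75, 75, 86, 96
The 2 values of 75 occupy positions 3–4 → average rank (3+4)/2 = 3.5.
M has value 75 → rank 3.5.

3.5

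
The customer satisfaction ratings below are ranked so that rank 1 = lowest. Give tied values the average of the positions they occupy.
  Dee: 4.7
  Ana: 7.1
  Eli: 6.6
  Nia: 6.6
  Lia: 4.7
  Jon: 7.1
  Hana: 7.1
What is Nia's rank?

Sorted (ascending): 4.7, 4.7, 6.6, 6.6, 7.1, 7.1, 7.1
The 2 values of 4.7 occupy positions 1–2 → average rank (1+2)/2 = 1.5.
The 2 values of 6.6 occupy positions 3–4 → average rank (3+4)/2 = 3.5.
The 3 values of 7.1 occupy positions 5–7 → average rank 6.
Nia has value 6.6 → rank 3.5.

3.5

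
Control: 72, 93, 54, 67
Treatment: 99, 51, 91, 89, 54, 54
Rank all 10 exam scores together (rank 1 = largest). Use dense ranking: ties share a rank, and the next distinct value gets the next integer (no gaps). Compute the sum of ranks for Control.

20

Sorted (descending): 99, 93, 91, 89, 72, 67, 54, 54, 54, 51
The 3 values of 54 share dense rank 7.
Remaining distinct values take the next consecutive integers.
Control values → pooled ranks: 72→5, 93→2, 54→7, 67→6
Rank sum = 5 + 2 + 7 + 6 = 20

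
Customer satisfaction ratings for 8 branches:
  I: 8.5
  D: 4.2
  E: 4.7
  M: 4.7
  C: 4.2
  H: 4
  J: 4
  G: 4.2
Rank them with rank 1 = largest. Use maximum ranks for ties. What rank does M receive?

3

Sorted (descending): 8.5, 4.7, 4.7, 4.2, 4.2, 4.2, 4, 4
The 2 values of 4.7 occupy positions 2–3 → each gets rank 3.
The 3 values of 4.2 occupy positions 4–6 → each gets rank 6.
The 2 values of 4 occupy positions 7–8 → each gets rank 8.
M has value 4.7 → rank 3.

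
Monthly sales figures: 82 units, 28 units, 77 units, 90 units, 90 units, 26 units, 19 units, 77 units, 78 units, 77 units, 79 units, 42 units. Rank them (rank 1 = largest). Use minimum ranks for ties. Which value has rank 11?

Sorted (descending): 90, 90, 82, 79, 78, 77, 77, 77, 42, 28, 26, 19
The 2 values of 90 occupy positions 1–2 → each gets rank 1.
The 3 values of 77 occupy positions 6–8 → each gets rank 6.
Rank 11 → value 26.

26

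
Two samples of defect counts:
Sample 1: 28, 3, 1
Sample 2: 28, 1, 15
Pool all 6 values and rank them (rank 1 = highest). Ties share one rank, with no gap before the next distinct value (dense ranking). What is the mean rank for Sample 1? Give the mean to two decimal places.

Sorted (descending): 28, 28, 15, 3, 1, 1
The 2 values of 28 share dense rank 1.
The 2 values of 1 share dense rank 4.
Remaining distinct values take the next consecutive integers.
Sample 1 values → pooled ranks: 28→1, 3→3, 1→4
Mean rank = (1 + 3 + 4) / 3 = 2.67

2.67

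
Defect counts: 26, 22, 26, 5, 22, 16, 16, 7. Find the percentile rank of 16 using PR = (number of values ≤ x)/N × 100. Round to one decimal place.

N = 8.
Strictly below 16: 2. Equal to 16: 2.
PR = 4/8 × 100 = 50.0

50.0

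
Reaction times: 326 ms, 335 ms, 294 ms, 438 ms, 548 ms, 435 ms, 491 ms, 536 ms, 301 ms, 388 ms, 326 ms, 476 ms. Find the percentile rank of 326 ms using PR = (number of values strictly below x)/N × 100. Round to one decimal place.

N = 12.
Strictly below 326: 2. Equal to 326: 2.
PR = 2/12 × 100 = 16.7

16.7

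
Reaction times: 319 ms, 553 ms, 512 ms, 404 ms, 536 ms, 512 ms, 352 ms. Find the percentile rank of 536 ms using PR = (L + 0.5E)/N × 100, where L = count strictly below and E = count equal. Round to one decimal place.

78.6

N = 7.
Strictly below 536: 5. Equal to 536: 1.
PR = (5 + 0.5·1)/7 × 100 = 78.6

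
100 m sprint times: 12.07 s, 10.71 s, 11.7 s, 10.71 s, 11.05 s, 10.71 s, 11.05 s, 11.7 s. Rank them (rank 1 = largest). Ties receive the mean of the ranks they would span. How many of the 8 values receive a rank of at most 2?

Sorted (descending): 12.07, 11.7, 11.7, 11.05, 11.05, 10.71, 10.71, 10.71
The 2 values of 11.7 occupy positions 2–3 → average rank (2+3)/2 = 2.5.
The 2 values of 11.05 occupy positions 4–5 → average rank (4+5)/2 = 4.5.
The 3 values of 10.71 occupy positions 6–8 → average rank 7.
Ranks ≤ 2: {1} → 1 value.

1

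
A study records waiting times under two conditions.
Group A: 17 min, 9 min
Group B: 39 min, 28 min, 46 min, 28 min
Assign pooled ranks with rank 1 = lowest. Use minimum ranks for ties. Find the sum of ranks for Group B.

Sorted (ascending): 9, 17, 28, 28, 39, 46
The 2 values of 28 occupy positions 3–4 → each gets rank 3.
Group B values → pooled ranks: 39→5, 28→3, 46→6, 28→3
Rank sum = 5 + 3 + 6 + 3 = 17

17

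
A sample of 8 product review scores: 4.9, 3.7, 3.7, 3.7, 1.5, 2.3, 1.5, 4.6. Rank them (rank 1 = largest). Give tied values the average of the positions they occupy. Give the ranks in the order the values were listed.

1, 4, 4, 4, 7.5, 6, 7.5, 2

Sorted (descending): 4.9, 4.6, 3.7, 3.7, 3.7, 2.3, 1.5, 1.5
The 3 values of 3.7 occupy positions 3–5 → average rank 4.
The 2 values of 1.5 occupy positions 7–8 → average rank (7+8)/2 = 7.5.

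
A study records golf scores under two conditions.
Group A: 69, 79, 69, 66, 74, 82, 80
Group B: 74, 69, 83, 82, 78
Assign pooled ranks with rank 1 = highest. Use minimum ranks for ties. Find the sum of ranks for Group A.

Sorted (descending): 83, 82, 82, 80, 79, 78, 74, 74, 69, 69, 69, 66
The 2 values of 82 occupy positions 2–3 → each gets rank 2.
The 2 values of 74 occupy positions 7–8 → each gets rank 7.
The 3 values of 69 occupy positions 9–11 → each gets rank 9.
Group A values → pooled ranks: 69→9, 79→5, 69→9, 66→12, 74→7, 82→2, 80→4
Rank sum = 9 + 5 + 9 + 12 + 7 + 2 + 4 = 48

48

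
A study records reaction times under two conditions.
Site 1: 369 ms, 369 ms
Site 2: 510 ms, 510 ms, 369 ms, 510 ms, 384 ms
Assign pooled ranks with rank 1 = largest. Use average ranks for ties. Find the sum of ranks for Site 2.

Sorted (descending): 510, 510, 510, 384, 369, 369, 369
The 3 values of 510 occupy positions 1–3 → average rank 2.
The 3 values of 369 occupy positions 5–7 → average rank 6.
Site 2 values → pooled ranks: 510→2, 510→2, 369→6, 510→2, 384→4
Rank sum = 2 + 2 + 6 + 2 + 4 = 16

16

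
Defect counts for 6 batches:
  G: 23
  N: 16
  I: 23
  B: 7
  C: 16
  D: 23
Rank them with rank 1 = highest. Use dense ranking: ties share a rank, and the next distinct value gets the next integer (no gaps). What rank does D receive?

1

Sorted (descending): 23, 23, 23, 16, 16, 7
The 3 values of 23 share dense rank 1.
The 2 values of 16 share dense rank 2.
Remaining distinct values take the next consecutive integers.
D has value 23 → rank 1.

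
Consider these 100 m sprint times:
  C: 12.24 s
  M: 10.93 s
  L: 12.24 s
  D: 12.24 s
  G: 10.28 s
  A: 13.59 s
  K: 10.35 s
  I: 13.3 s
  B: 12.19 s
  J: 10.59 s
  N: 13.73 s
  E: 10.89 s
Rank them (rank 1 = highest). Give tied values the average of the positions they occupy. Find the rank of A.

2

Sorted (descending): 13.73, 13.59, 13.3, 12.24, 12.24, 12.24, 12.19, 10.93, 10.89, 10.59, 10.35, 10.28
The 3 values of 12.24 occupy positions 4–6 → average rank 5.
A has value 13.59 s → rank 2.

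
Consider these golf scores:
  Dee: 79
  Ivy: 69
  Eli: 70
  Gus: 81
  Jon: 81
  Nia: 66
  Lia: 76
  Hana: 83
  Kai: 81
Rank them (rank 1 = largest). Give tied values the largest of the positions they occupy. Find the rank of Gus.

Sorted (descending): 83, 81, 81, 81, 79, 76, 70, 69, 66
The 3 values of 81 occupy positions 2–4 → each gets rank 4.
Gus has value 81 → rank 4.

4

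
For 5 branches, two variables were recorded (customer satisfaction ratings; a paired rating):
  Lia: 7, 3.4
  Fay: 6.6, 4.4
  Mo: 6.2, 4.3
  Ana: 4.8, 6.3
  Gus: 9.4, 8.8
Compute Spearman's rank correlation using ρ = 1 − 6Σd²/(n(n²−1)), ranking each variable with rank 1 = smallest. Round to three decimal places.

0.100

Ranks of variable 1: 4, 3, 2, 1, 5
Ranks of variable 2: 1, 3, 2, 4, 5
d = r₁ − r₂: 3, 0, 0, -3, 0
d²: 9, 0, 0, 9, 0; Σd² = 18
ρ = 1 − 6·18/(5·24) = 1 − 108/120 = 0.100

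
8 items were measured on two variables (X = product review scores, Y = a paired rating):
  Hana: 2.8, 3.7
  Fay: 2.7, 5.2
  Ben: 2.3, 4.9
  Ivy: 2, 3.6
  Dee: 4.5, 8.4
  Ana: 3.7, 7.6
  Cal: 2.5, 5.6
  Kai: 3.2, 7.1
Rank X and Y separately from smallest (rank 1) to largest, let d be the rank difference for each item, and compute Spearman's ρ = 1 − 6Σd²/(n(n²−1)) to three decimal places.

0.833

Ranks of variable 1: 5, 4, 2, 1, 8, 7, 3, 6
Ranks of variable 2: 2, 4, 3, 1, 8, 7, 5, 6
d = r₁ − r₂: 3, 0, -1, 0, 0, 0, -2, 0
d²: 9, 0, 1, 0, 0, 0, 4, 0; Σd² = 14
ρ = 1 − 6·14/(8·63) = 1 − 84/504 = 0.833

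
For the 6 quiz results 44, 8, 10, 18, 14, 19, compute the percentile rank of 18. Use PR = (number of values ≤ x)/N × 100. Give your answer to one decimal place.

N = 6.
Strictly below 18: 3. Equal to 18: 1.
PR = 4/6 × 100 = 66.7

66.7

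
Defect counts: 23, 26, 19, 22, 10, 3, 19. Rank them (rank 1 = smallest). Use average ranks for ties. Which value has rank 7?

26

Sorted (ascending): 3, 10, 19, 19, 22, 23, 26
The 2 values of 19 occupy positions 3–4 → average rank (3+4)/2 = 3.5.
Rank 7 → value 26.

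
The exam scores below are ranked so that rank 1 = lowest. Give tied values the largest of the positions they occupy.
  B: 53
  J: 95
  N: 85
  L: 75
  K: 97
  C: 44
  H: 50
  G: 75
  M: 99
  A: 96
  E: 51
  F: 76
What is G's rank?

Sorted (ascending): 44, 50, 51, 53, 75, 75, 76, 85, 95, 96, 97, 99
The 2 values of 75 occupy positions 5–6 → each gets rank 6.
G has value 75 → rank 6.

6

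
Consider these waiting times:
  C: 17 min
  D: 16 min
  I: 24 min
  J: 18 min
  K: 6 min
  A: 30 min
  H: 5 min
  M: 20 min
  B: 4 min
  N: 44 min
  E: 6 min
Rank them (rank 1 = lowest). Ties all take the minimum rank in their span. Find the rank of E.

3

Sorted (ascending): 4, 5, 6, 6, 16, 17, 18, 20, 24, 30, 44
The 2 values of 6 occupy positions 3–4 → each gets rank 3.
E has value 6 min → rank 3.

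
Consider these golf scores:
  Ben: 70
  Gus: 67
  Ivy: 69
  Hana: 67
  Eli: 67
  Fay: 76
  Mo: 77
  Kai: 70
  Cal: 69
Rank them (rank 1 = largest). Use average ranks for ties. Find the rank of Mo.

1

Sorted (descending): 77, 76, 70, 70, 69, 69, 67, 67, 67
The 2 values of 70 occupy positions 3–4 → average rank (3+4)/2 = 3.5.
The 2 values of 69 occupy positions 5–6 → average rank (5+6)/2 = 5.5.
The 3 values of 67 occupy positions 7–9 → average rank 8.
Mo has value 77 → rank 1.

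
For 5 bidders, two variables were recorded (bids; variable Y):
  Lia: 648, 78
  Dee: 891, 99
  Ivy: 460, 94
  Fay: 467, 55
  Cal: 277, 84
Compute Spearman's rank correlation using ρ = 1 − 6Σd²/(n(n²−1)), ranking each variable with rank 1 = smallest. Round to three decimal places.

0.200

Ranks of variable 1: 4, 5, 2, 3, 1
Ranks of variable 2: 2, 5, 4, 1, 3
d = r₁ − r₂: 2, 0, -2, 2, -2
d²: 4, 0, 4, 4, 4; Σd² = 16
ρ = 1 − 6·16/(5·24) = 1 − 96/120 = 0.200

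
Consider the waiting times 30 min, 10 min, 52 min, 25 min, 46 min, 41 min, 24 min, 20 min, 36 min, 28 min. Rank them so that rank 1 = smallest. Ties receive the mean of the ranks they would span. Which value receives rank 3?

24

Sorted (ascending): 10, 20, 24, 25, 28, 30, 36, 41, 46, 52
No ties — each value takes its position as its rank.
Rank 3 → value 24.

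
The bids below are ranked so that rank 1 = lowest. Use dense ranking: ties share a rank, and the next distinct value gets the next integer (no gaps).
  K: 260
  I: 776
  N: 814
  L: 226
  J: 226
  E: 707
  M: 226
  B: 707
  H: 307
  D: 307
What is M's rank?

1

Sorted (ascending): 226, 226, 226, 260, 307, 307, 707, 707, 776, 814
The 3 values of 226 share dense rank 1.
The 2 values of 307 share dense rank 3.
The 2 values of 707 share dense rank 4.
Remaining distinct values take the next consecutive integers.
M has value 226 → rank 1.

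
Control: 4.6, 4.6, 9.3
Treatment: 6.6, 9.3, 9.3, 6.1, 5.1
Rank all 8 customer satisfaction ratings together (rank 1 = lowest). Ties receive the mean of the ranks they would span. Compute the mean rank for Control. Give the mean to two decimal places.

Sorted (ascending): 4.6, 4.6, 5.1, 6.1, 6.6, 9.3, 9.3, 9.3
The 2 values of 4.6 occupy positions 1–2 → average rank (1+2)/2 = 1.5.
The 3 values of 9.3 occupy positions 6–8 → average rank 7.
Control values → pooled ranks: 4.6→1.5, 4.6→1.5, 9.3→7
Mean rank = (1.5 + 1.5 + 7) / 3 = 3.33

3.33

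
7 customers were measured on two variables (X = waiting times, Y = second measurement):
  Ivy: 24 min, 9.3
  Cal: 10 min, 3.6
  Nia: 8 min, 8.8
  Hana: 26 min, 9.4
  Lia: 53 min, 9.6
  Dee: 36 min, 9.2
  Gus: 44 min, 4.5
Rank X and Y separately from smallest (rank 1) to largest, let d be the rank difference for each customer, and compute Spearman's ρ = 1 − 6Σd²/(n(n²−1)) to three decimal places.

Ranks of variable 1: 3, 2, 1, 4, 7, 5, 6
Ranks of variable 2: 5, 1, 3, 6, 7, 4, 2
d = r₁ − r₂: -2, 1, -2, -2, 0, 1, 4
d²: 4, 1, 4, 4, 0, 1, 16; Σd² = 30
ρ = 1 − 6·30/(7·48) = 1 − 180/336 = 0.464

0.464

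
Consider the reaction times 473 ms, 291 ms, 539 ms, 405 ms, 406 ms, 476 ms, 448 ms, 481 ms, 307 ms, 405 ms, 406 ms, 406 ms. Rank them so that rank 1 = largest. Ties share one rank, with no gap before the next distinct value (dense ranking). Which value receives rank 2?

Sorted (descending): 539, 481, 476, 473, 448, 406, 406, 406, 405, 405, 307, 291
The 3 values of 406 share dense rank 6.
The 2 values of 405 share dense rank 7.
Remaining distinct values take the next consecutive integers.
Rank 2 → value 481.

481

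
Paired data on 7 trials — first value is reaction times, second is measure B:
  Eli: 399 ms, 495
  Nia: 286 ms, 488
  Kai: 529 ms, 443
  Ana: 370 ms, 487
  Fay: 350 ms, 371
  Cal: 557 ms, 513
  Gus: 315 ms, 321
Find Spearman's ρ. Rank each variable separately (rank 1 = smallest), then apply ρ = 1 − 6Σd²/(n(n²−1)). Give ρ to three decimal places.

0.500

Ranks of variable 1: 5, 1, 6, 4, 3, 7, 2
Ranks of variable 2: 6, 5, 3, 4, 2, 7, 1
d = r₁ − r₂: -1, -4, 3, 0, 1, 0, 1
d²: 1, 16, 9, 0, 1, 0, 1; Σd² = 28
ρ = 1 − 6·28/(7·48) = 1 − 168/336 = 0.500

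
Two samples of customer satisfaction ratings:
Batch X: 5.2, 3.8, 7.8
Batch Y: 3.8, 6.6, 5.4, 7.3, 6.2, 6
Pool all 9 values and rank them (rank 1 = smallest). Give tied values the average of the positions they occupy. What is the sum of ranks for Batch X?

13.5

Sorted (ascending): 3.8, 3.8, 5.2, 5.4, 6, 6.2, 6.6, 7.3, 7.8
The 2 values of 3.8 occupy positions 1–2 → average rank (1+2)/2 = 1.5.
Batch X values → pooled ranks: 5.2→3, 3.8→1.5, 7.8→9
Rank sum = 3 + 1.5 + 9 = 13.5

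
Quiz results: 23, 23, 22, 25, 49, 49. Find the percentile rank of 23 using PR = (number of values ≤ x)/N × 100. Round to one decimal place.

50.0

N = 6.
Strictly below 23: 1. Equal to 23: 2.
PR = 3/6 × 100 = 50.0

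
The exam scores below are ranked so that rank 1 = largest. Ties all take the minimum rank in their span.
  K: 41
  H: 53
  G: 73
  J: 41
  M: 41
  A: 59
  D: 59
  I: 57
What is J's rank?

6

Sorted (descending): 73, 59, 59, 57, 53, 41, 41, 41
The 2 values of 59 occupy positions 2–3 → each gets rank 2.
The 3 values of 41 occupy positions 6–8 → each gets rank 6.
J has value 41 → rank 6.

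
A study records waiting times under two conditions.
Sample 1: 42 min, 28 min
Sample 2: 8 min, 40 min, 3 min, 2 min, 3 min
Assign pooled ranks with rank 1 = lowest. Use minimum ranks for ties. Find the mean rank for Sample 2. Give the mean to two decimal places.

Sorted (ascending): 2, 3, 3, 8, 28, 40, 42
The 2 values of 3 occupy positions 2–3 → each gets rank 2.
Sample 2 values → pooled ranks: 8→4, 40→6, 3→2, 2→1, 3→2
Mean rank = (4 + 6 + 2 + 1 + 2) / 5 = 3.00

3.00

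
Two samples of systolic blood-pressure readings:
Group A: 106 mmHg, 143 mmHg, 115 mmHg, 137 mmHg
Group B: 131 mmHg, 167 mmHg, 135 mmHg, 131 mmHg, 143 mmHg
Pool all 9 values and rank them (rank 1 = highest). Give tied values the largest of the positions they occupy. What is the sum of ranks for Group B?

Sorted (descending): 167, 143, 143, 137, 135, 131, 131, 115, 106
The 2 values of 143 occupy positions 2–3 → each gets rank 3.
The 2 values of 131 occupy positions 6–7 → each gets rank 7.
Group B values → pooled ranks: 131→7, 167→1, 135→5, 131→7, 143→3
Rank sum = 7 + 1 + 5 + 7 + 3 = 23

23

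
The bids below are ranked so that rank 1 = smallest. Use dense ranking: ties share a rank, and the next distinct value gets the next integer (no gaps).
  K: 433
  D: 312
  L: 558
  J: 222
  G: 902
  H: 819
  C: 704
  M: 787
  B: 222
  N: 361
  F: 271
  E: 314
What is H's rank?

Sorted (ascending): 222, 222, 271, 312, 314, 361, 433, 558, 704, 787, 819, 902
The 2 values of 222 share dense rank 1.
Remaining distinct values take the next consecutive integers.
H has value 819 → rank 10.

10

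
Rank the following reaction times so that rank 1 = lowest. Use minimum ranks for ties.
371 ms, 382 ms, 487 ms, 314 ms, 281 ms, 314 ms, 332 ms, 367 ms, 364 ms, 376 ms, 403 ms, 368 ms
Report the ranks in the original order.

8, 10, 12, 2, 1, 2, 4, 6, 5, 9, 11, 7

Sorted (ascending): 281, 314, 314, 332, 364, 367, 368, 371, 376, 382, 403, 487
The 2 values of 314 occupy positions 2–3 → each gets rank 2.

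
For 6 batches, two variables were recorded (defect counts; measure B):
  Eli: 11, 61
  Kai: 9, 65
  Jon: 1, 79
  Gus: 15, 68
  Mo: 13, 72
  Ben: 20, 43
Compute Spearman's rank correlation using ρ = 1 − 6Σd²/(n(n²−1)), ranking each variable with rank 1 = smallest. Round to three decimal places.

-0.543

Ranks of variable 1: 3, 2, 1, 5, 4, 6
Ranks of variable 2: 2, 3, 6, 4, 5, 1
d = r₁ − r₂: 1, -1, -5, 1, -1, 5
d²: 1, 1, 25, 1, 1, 25; Σd² = 54
ρ = 1 − 6·54/(6·35) = 1 − 324/210 = -0.543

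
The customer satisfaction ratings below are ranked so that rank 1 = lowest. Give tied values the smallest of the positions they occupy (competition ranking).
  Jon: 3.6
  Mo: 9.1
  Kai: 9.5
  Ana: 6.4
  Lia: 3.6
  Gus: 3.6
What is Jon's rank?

Sorted (ascending): 3.6, 3.6, 3.6, 6.4, 9.1, 9.5
The 3 values of 3.6 occupy positions 1–3 → each gets rank 1.
Jon has value 3.6 → rank 1.

1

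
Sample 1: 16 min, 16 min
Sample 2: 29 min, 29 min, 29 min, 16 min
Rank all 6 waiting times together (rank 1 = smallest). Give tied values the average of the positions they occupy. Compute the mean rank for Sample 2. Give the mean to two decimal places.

4.25

Sorted (ascending): 16, 16, 16, 29, 29, 29
The 3 values of 16 occupy positions 1–3 → average rank 2.
The 3 values of 29 occupy positions 4–6 → average rank 5.
Sample 2 values → pooled ranks: 29→5, 29→5, 29→5, 16→2
Mean rank = (5 + 5 + 5 + 2) / 4 = 4.25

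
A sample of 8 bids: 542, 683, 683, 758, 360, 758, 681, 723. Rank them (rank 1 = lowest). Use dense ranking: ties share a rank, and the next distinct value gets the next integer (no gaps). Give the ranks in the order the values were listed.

Sorted (ascending): 360, 542, 681, 683, 683, 723, 758, 758
The 2 values of 683 share dense rank 4.
The 2 values of 758 share dense rank 6.
Remaining distinct values take the next consecutive integers.

2, 4, 4, 6, 1, 6, 3, 5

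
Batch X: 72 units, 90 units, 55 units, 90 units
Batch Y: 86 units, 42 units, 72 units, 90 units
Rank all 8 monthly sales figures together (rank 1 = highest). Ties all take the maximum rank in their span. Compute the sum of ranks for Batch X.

19

Sorted (descending): 90, 90, 90, 86, 72, 72, 55, 42
The 3 values of 90 occupy positions 1–3 → each gets rank 3.
The 2 values of 72 occupy positions 5–6 → each gets rank 6.
Batch X values → pooled ranks: 72→6, 90→3, 55→7, 90→3
Rank sum = 6 + 3 + 7 + 3 = 19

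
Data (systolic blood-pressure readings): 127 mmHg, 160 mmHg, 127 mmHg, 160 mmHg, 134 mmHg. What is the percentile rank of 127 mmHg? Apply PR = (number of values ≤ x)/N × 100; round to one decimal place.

40.0

N = 5.
Strictly below 127: 0. Equal to 127: 2.
PR = 2/5 × 100 = 40.0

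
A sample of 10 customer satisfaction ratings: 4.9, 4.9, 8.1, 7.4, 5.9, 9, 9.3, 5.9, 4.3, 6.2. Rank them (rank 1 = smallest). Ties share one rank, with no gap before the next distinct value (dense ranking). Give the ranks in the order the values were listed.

Sorted (ascending): 4.3, 4.9, 4.9, 5.9, 5.9, 6.2, 7.4, 8.1, 9, 9.3
The 2 values of 4.9 share dense rank 2.
The 2 values of 5.9 share dense rank 3.
Remaining distinct values take the next consecutive integers.

2, 2, 6, 5, 3, 7, 8, 3, 1, 4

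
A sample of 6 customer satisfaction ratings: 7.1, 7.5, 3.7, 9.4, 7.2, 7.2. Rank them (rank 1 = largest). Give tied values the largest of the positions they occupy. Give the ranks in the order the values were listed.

5, 2, 6, 1, 4, 4

Sorted (descending): 9.4, 7.5, 7.2, 7.2, 7.1, 3.7
The 2 values of 7.2 occupy positions 3–4 → each gets rank 4.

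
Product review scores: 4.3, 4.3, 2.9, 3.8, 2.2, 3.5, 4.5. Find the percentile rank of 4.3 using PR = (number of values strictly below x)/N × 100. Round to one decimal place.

57.1

N = 7.
Strictly below 4.3: 4. Equal to 4.3: 2.
PR = 4/7 × 100 = 57.1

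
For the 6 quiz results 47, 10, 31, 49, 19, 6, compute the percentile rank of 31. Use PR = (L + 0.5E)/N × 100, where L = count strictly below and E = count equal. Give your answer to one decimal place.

N = 6.
Strictly below 31: 3. Equal to 31: 1.
PR = (3 + 0.5·1)/6 × 100 = 58.3

58.3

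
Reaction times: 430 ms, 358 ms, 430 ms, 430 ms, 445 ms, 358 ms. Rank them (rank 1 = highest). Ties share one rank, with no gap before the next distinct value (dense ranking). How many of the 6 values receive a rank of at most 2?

Sorted (descending): 445, 430, 430, 430, 358, 358
The 3 values of 430 share dense rank 2.
The 2 values of 358 share dense rank 3.
Remaining distinct values take the next consecutive integers.
Ranks ≤ 2: {1, 2, 2, 2} → 4 values.

4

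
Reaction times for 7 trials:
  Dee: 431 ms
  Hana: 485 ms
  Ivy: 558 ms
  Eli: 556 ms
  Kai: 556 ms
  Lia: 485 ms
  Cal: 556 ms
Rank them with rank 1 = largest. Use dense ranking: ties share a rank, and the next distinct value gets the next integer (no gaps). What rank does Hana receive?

Sorted (descending): 558, 556, 556, 556, 485, 485, 431
The 3 values of 556 share dense rank 2.
The 2 values of 485 share dense rank 3.
Remaining distinct values take the next consecutive integers.
Hana has value 485 ms → rank 3.

3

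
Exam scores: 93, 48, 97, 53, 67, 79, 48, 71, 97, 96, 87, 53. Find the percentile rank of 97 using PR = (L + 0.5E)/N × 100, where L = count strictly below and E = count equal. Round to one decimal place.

N = 12.
Strictly below 97: 10. Equal to 97: 2.
PR = (10 + 0.5·2)/12 × 100 = 91.7

91.7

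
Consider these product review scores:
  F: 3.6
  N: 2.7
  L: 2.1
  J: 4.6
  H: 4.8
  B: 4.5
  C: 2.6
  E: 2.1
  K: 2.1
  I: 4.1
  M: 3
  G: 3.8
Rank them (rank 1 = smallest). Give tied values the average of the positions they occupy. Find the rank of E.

Sorted (ascending): 2.1, 2.1, 2.1, 2.6, 2.7, 3, 3.6, 3.8, 4.1, 4.5, 4.6, 4.8
The 3 values of 2.1 occupy positions 1–3 → average rank 2.
E has value 2.1 → rank 2.

2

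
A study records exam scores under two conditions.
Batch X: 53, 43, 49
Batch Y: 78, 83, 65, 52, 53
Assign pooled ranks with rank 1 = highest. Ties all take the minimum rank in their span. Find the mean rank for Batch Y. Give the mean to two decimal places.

3.20

Sorted (descending): 83, 78, 65, 53, 53, 52, 49, 43
The 2 values of 53 occupy positions 4–5 → each gets rank 4.
Batch Y values → pooled ranks: 78→2, 83→1, 65→3, 52→6, 53→4
Mean rank = (2 + 1 + 3 + 6 + 4) / 5 = 3.20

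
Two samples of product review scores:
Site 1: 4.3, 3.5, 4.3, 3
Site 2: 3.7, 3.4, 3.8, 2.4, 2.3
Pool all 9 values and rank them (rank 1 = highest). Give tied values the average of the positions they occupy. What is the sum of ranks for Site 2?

Sorted (descending): 4.3, 4.3, 3.8, 3.7, 3.5, 3.4, 3, 2.4, 2.3
The 2 values of 4.3 occupy positions 1–2 → average rank (1+2)/2 = 1.5.
Site 2 values → pooled ranks: 3.7→4, 3.4→6, 3.8→3, 2.4→8, 2.3→9
Rank sum = 4 + 6 + 3 + 8 + 9 = 30

30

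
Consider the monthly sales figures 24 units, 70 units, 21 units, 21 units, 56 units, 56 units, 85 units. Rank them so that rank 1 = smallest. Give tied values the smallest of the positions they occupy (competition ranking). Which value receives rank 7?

Sorted (ascending): 21, 21, 24, 56, 56, 70, 85
The 2 values of 21 occupy positions 1–2 → each gets rank 1.
The 2 values of 56 occupy positions 4–5 → each gets rank 4.
Rank 7 → value 85.

85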